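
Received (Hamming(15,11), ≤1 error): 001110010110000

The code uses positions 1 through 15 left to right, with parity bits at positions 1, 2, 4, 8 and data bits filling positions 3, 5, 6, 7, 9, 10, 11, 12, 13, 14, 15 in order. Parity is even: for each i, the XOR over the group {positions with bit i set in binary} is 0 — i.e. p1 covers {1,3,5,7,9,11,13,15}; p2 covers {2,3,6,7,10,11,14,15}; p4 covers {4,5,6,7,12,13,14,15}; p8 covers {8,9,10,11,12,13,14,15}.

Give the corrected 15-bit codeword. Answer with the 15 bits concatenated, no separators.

001110010100000

s1 (pos 1,3,5,7,9,11,13,15): 0⊕1⊕1⊕0⊕0⊕1⊕0⊕0 = 1
s2 (pos 2,3,6,7,10,11,14,15): 0⊕1⊕0⊕0⊕1⊕1⊕0⊕0 = 1
s4 (pos 4,5,6,7,12,13,14,15): 1⊕1⊕0⊕0⊕0⊕0⊕0⊕0 = 0
s8 (pos 8,9,10,11,12,13,14,15): 1⊕0⊕1⊕1⊕0⊕0⊕0⊕0 = 1
Syndrome s8…s1 = 1011 → error at position 11.
Flip position 11: 001110010110000 → 001110010100000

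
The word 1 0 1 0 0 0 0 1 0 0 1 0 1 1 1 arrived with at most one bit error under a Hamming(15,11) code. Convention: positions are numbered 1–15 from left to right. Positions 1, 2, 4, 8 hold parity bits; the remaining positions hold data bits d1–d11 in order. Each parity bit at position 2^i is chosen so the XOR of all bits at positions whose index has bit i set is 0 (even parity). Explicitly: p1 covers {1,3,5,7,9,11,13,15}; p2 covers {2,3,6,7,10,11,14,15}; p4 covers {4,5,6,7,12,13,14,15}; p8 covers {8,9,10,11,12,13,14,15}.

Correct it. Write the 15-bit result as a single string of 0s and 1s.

101000010010011

s1 (pos 1,3,5,7,9,11,13,15): 1⊕1⊕0⊕0⊕0⊕1⊕1⊕1 = 1
s2 (pos 2,3,6,7,10,11,14,15): 0⊕1⊕0⊕0⊕0⊕1⊕1⊕1 = 0
s4 (pos 4,5,6,7,12,13,14,15): 0⊕0⊕0⊕0⊕0⊕1⊕1⊕1 = 1
s8 (pos 8,9,10,11,12,13,14,15): 1⊕0⊕0⊕1⊕0⊕1⊕1⊕1 = 1
Syndrome s8…s1 = 1101 → error at position 13.
Flip position 13: 101000010010111 → 101000010010011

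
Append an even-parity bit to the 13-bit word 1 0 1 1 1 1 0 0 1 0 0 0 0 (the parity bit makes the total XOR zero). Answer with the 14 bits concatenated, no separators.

10111100100000

XOR of the 13 data bits: 1⊕0⊕1⊕1⊕1⊕1⊕0⊕0⊕1⊕0⊕0⊕0⊕0 = 0
Parity bit = 0 (so all 14 bits XOR to 0).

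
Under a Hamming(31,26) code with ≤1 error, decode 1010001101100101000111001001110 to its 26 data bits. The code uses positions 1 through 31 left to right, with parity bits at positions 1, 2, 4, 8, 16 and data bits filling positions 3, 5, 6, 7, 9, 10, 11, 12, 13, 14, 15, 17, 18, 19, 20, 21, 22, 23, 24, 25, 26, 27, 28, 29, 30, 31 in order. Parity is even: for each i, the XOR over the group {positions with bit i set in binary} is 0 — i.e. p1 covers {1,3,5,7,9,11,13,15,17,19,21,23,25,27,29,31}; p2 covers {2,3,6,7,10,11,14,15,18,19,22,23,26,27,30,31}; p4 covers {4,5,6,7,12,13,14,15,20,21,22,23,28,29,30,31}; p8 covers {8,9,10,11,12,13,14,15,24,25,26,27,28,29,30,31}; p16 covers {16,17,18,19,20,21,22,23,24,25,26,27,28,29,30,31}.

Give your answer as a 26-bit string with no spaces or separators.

00010110010000111001001110

s1 (pos 1,3,5,7,9,11,13,15,17,19,21,23,25,27,29,31): 1⊕1⊕0⊕1⊕0⊕1⊕0⊕0⊕0⊕0⊕1⊕0⊕1⊕0⊕1⊕0 = 1
s2 (pos 2,3,6,7,10,11,14,15,18,19,22,23,26,27,30,31): 0⊕1⊕0⊕1⊕1⊕1⊕1⊕0⊕0⊕0⊕1⊕0⊕0⊕0⊕1⊕0 = 1
s4 (pos 4,5,6,7,12,13,14,15,20,21,22,23,28,29,30,31): 0⊕0⊕0⊕1⊕0⊕0⊕1⊕0⊕1⊕1⊕1⊕0⊕1⊕1⊕1⊕0 = 0
s8 (pos 8,9,10,11,12,13,14,15,24,25,26,27,28,29,30,31): 1⊕0⊕1⊕1⊕0⊕0⊕1⊕0⊕0⊕1⊕0⊕0⊕1⊕1⊕1⊕0 = 0
s16 (pos 16,17,18,19,20,21,22,23,24,25,26,27,28,29,30,31): 1⊕0⊕0⊕0⊕1⊕1⊕1⊕0⊕0⊕1⊕0⊕0⊕1⊕1⊕1⊕0 = 0
Syndrome s16…s1 = 00011 → error at position 3.
Flip position 3: 1010001101100101000111001001110 → 1000001101100101000111001001110
Read data bits from positions 3,5,6,7,9,10,11,12,13,14,15,17,18,19,20,21,22,23,24,25,26,27,28,29,30,31: 00010110010000111001001110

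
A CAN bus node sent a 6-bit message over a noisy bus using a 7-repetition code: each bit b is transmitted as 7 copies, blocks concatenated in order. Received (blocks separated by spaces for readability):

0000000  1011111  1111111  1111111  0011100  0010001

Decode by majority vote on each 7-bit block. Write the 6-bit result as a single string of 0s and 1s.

Block 1 (0000000): 0 ones → 0
Block 2 (1011111): 6 ones → 1
Block 3 (1111111): 7 ones → 1
Block 4 (1111111): 7 ones → 1
Block 5 (0011100): 3 ones → 0
Block 6 (0010001): 2 ones → 0

011100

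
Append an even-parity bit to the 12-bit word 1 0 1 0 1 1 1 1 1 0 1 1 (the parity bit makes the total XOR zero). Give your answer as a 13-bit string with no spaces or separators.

XOR of the 12 data bits: 1⊕0⊕1⊕0⊕1⊕1⊕1⊕1⊕1⊕0⊕1⊕1 = 1
Parity bit = 1 (so all 13 bits XOR to 0).

1010111110111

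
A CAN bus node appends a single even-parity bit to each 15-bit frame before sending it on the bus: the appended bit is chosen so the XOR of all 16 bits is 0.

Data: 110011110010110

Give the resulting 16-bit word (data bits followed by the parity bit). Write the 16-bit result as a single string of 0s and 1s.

1100111100101101

XOR of the 15 data bits: 1⊕1⊕0⊕0⊕1⊕1⊕1⊕1⊕0⊕0⊕1⊕0⊕1⊕1⊕0 = 1
Parity bit = 1 (so all 16 bits XOR to 0).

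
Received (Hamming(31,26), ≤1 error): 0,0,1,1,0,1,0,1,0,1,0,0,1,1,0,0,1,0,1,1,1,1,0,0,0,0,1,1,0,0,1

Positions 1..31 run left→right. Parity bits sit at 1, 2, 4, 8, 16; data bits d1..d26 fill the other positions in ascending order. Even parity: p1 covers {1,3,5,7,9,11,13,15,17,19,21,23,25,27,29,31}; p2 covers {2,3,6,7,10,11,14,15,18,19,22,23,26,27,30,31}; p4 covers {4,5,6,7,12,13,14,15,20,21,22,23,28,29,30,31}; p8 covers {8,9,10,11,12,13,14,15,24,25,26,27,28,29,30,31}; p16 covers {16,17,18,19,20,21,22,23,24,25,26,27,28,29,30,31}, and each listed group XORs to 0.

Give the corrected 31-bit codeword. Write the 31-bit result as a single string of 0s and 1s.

0011010101000100101111000011001

s1 (pos 1,3,5,7,9,11,13,15,17,19,21,23,25,27,29,31): 0⊕1⊕0⊕0⊕0⊕0⊕1⊕0⊕1⊕1⊕1⊕0⊕0⊕1⊕0⊕1 = 1
s2 (pos 2,3,6,7,10,11,14,15,18,19,22,23,26,27,30,31): 0⊕1⊕1⊕0⊕1⊕0⊕1⊕0⊕0⊕1⊕1⊕0⊕0⊕1⊕0⊕1 = 0
s4 (pos 4,5,6,7,12,13,14,15,20,21,22,23,28,29,30,31): 1⊕0⊕1⊕0⊕0⊕1⊕1⊕0⊕1⊕1⊕1⊕0⊕1⊕0⊕0⊕1 = 1
s8 (pos 8,9,10,11,12,13,14,15,24,25,26,27,28,29,30,31): 1⊕0⊕1⊕0⊕0⊕1⊕1⊕0⊕0⊕0⊕0⊕1⊕1⊕0⊕0⊕1 = 1
s16 (pos 16,17,18,19,20,21,22,23,24,25,26,27,28,29,30,31): 0⊕1⊕0⊕1⊕1⊕1⊕1⊕0⊕0⊕0⊕0⊕1⊕1⊕0⊕0⊕1 = 0
Syndrome s16…s1 = 01101 → error at position 13.
Flip position 13: 0011010101001100101111000011001 → 0011010101000100101111000011001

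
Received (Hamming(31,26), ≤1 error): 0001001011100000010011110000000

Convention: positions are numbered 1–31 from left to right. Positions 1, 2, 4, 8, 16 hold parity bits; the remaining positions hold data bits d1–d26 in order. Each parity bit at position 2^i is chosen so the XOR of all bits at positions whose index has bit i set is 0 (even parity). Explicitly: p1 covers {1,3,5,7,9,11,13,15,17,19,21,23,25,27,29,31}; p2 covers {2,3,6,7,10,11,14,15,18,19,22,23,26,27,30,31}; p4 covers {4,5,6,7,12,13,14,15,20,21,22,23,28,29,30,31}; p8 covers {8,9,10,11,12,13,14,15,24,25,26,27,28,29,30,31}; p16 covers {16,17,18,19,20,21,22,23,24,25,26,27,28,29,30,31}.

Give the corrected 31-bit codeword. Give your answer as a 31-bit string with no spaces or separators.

0001001011100000010001110000000

s1 (pos 1,3,5,7,9,11,13,15,17,19,21,23,25,27,29,31): 0⊕0⊕0⊕1⊕1⊕1⊕0⊕0⊕0⊕0⊕1⊕1⊕0⊕0⊕0⊕0 = 1
s2 (pos 2,3,6,7,10,11,14,15,18,19,22,23,26,27,30,31): 0⊕0⊕0⊕1⊕1⊕1⊕0⊕0⊕1⊕0⊕1⊕1⊕0⊕0⊕0⊕0 = 0
s4 (pos 4,5,6,7,12,13,14,15,20,21,22,23,28,29,30,31): 1⊕0⊕0⊕1⊕0⊕0⊕0⊕0⊕0⊕1⊕1⊕1⊕0⊕0⊕0⊕0 = 1
s8 (pos 8,9,10,11,12,13,14,15,24,25,26,27,28,29,30,31): 0⊕1⊕1⊕1⊕0⊕0⊕0⊕0⊕1⊕0⊕0⊕0⊕0⊕0⊕0⊕0 = 0
s16 (pos 16,17,18,19,20,21,22,23,24,25,26,27,28,29,30,31): 0⊕0⊕1⊕0⊕0⊕1⊕1⊕1⊕1⊕0⊕0⊕0⊕0⊕0⊕0⊕0 = 1
Syndrome s16…s1 = 10101 → error at position 21.
Flip position 21: 0001001011100000010011110000000 → 0001001011100000010001110000000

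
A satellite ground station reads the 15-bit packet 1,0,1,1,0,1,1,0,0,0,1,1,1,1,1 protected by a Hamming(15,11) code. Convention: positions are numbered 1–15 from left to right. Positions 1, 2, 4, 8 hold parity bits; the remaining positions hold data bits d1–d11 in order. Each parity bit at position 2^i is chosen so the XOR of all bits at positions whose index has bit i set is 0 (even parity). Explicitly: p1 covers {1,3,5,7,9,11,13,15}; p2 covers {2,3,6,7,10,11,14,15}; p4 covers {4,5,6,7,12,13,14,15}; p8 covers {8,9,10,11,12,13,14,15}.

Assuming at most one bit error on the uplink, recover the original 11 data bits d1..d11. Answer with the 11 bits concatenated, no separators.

10110010111

s1 (pos 1,3,5,7,9,11,13,15): 1⊕1⊕0⊕1⊕0⊕1⊕1⊕1 = 0
s2 (pos 2,3,6,7,10,11,14,15): 0⊕1⊕1⊕1⊕0⊕1⊕1⊕1 = 0
s4 (pos 4,5,6,7,12,13,14,15): 1⊕0⊕1⊕1⊕1⊕1⊕1⊕1 = 1
s8 (pos 8,9,10,11,12,13,14,15): 0⊕0⊕0⊕1⊕1⊕1⊕1⊕1 = 1
Syndrome s8…s1 = 1100 → error at position 12.
Flip position 12: 101101100011111 → 101101100010111
Read data bits from positions 3,5,6,7,9,10,11,12,13,14,15: 10110010111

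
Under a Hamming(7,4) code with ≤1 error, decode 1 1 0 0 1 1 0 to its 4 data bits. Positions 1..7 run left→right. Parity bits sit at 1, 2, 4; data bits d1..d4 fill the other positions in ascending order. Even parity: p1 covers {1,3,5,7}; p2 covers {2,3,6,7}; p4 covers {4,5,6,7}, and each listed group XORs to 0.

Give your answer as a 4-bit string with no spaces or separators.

s1 (pos 1,3,5,7): 1⊕0⊕1⊕0 = 0
s2 (pos 2,3,6,7): 1⊕0⊕1⊕0 = 0
s4 (pos 4,5,6,7): 0⊕1⊕1⊕0 = 0
Syndrome s4…s1 = 000 → no error.
Read data bits from positions 3,5,6,7: 0110

0110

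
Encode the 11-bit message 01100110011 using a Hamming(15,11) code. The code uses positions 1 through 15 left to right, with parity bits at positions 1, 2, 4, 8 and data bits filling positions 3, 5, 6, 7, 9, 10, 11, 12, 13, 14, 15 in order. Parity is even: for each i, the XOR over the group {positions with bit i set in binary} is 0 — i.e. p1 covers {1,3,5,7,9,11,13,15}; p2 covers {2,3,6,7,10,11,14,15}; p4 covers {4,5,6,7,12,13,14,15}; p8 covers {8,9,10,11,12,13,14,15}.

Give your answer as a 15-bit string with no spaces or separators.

110011000110011

Place data at non-parity positions: p1 p2 0 p4 1 1 0 p8 0 1 1 0 0 1 1
p1 (pos 1,3,5,7,9,11,13,15): XOR of data positions = 0⊕1⊕0⊕0⊕1⊕0⊕1 = 1
p2 (pos 2,3,6,7,10,11,14,15): XOR of data positions = 0⊕1⊕0⊕1⊕1⊕1⊕1 = 1
p4 (pos 4,5,6,7,12,13,14,15): XOR of data positions = 1⊕1⊕0⊕0⊕0⊕1⊕1 = 0
p8 (pos 8,9,10,11,12,13,14,15): XOR of data positions = 0⊕1⊕1⊕0⊕0⊕1⊕1 = 0
Codeword: 110011000110011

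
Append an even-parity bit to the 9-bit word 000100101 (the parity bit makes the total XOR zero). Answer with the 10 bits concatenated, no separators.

0001001011

XOR of the 9 data bits: 0⊕0⊕0⊕1⊕0⊕0⊕1⊕0⊕1 = 1
Parity bit = 1 (so all 10 bits XOR to 0).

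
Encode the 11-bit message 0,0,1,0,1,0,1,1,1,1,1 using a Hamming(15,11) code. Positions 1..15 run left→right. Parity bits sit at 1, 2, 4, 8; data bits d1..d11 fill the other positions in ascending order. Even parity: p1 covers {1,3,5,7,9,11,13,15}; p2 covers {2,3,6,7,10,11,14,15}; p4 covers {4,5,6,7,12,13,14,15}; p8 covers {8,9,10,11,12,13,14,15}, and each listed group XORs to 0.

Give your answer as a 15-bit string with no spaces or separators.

000101001011111

Place data at non-parity positions: p1 p2 0 p4 0 1 0 p8 1 0 1 1 1 1 1
p1 (pos 1,3,5,7,9,11,13,15): XOR of data positions = 0⊕0⊕0⊕1⊕1⊕1⊕1 = 0
p2 (pos 2,3,6,7,10,11,14,15): XOR of data positions = 0⊕1⊕0⊕0⊕1⊕1⊕1 = 0
p4 (pos 4,5,6,7,12,13,14,15): XOR of data positions = 0⊕1⊕0⊕1⊕1⊕1⊕1 = 1
p8 (pos 8,9,10,11,12,13,14,15): XOR of data positions = 1⊕0⊕1⊕1⊕1⊕1⊕1 = 0
Codeword: 000101001011111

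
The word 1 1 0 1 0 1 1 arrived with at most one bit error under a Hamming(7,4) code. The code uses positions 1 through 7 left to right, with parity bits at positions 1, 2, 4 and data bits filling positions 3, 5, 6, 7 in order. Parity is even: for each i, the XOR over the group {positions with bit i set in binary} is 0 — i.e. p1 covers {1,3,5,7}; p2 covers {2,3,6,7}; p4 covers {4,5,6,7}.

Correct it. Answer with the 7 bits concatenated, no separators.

s1 (pos 1,3,5,7): 1⊕0⊕0⊕1 = 0
s2 (pos 2,3,6,7): 1⊕0⊕1⊕1 = 1
s4 (pos 4,5,6,7): 1⊕0⊕1⊕1 = 1
Syndrome s4…s1 = 110 → error at position 6.
Flip position 6: 1101011 → 1101001

1101001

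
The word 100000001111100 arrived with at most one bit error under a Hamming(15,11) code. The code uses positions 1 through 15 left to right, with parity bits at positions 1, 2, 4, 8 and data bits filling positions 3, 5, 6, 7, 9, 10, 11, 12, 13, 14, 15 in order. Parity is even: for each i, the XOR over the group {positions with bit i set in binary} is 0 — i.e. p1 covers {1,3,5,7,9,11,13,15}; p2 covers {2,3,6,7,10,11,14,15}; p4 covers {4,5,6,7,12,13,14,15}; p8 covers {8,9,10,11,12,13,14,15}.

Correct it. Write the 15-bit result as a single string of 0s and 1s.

s1 (pos 1,3,5,7,9,11,13,15): 1⊕0⊕0⊕0⊕1⊕1⊕1⊕0 = 0
s2 (pos 2,3,6,7,10,11,14,15): 0⊕0⊕0⊕0⊕1⊕1⊕0⊕0 = 0
s4 (pos 4,5,6,7,12,13,14,15): 0⊕0⊕0⊕0⊕1⊕1⊕0⊕0 = 0
s8 (pos 8,9,10,11,12,13,14,15): 0⊕1⊕1⊕1⊕1⊕1⊕0⊕0 = 1
Syndrome s8…s1 = 1000 → error at position 8.
Flip position 8: 100000001111100 → 100000011111100

100000011111100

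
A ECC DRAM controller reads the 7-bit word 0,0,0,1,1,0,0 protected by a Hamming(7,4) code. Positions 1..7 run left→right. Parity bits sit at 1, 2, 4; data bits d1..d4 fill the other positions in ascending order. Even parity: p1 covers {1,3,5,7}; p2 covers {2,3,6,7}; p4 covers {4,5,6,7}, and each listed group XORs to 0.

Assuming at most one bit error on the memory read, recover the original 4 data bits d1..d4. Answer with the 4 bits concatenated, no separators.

0100

s1 (pos 1,3,5,7): 0⊕0⊕1⊕0 = 1
s2 (pos 2,3,6,7): 0⊕0⊕0⊕0 = 0
s4 (pos 4,5,6,7): 1⊕1⊕0⊕0 = 0
Syndrome s4…s1 = 001 → error at position 1.
Flip position 1: 0001100 → 1001100
Read data bits from positions 3,5,6,7: 0100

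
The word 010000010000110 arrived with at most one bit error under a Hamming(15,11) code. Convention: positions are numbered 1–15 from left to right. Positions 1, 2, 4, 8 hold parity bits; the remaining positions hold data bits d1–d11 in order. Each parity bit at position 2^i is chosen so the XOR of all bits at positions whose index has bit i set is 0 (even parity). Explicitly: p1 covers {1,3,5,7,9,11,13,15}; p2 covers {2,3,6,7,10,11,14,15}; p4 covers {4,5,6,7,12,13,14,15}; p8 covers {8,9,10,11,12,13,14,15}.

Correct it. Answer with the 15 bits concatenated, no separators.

s1 (pos 1,3,5,7,9,11,13,15): 0⊕0⊕0⊕0⊕0⊕0⊕1⊕0 = 1
s2 (pos 2,3,6,7,10,11,14,15): 1⊕0⊕0⊕0⊕0⊕0⊕1⊕0 = 0
s4 (pos 4,5,6,7,12,13,14,15): 0⊕0⊕0⊕0⊕0⊕1⊕1⊕0 = 0
s8 (pos 8,9,10,11,12,13,14,15): 1⊕0⊕0⊕0⊕0⊕1⊕1⊕0 = 1
Syndrome s8…s1 = 1001 → error at position 9.
Flip position 9: 010000010000110 → 010000011000110

010000011000110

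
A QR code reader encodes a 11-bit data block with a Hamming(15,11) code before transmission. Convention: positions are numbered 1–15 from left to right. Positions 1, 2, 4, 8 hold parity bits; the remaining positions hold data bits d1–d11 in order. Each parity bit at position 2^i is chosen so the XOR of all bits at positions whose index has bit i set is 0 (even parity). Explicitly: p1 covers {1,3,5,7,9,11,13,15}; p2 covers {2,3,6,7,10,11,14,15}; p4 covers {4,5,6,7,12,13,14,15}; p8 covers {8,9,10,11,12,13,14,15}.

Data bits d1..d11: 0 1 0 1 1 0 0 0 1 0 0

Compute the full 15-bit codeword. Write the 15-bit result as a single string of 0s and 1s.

Place data at non-parity positions: p1 p2 0 p4 1 0 1 p8 1 0 0 0 1 0 0
p1 (pos 1,3,5,7,9,11,13,15): XOR of data positions = 0⊕1⊕1⊕1⊕0⊕1⊕0 = 0
p2 (pos 2,3,6,7,10,11,14,15): XOR of data positions = 0⊕0⊕1⊕0⊕0⊕0⊕0 = 1
p4 (pos 4,5,6,7,12,13,14,15): XOR of data positions = 1⊕0⊕1⊕0⊕1⊕0⊕0 = 1
p8 (pos 8,9,10,11,12,13,14,15): XOR of data positions = 1⊕0⊕0⊕0⊕1⊕0⊕0 = 0
Codeword: 010110101000100

010110101000100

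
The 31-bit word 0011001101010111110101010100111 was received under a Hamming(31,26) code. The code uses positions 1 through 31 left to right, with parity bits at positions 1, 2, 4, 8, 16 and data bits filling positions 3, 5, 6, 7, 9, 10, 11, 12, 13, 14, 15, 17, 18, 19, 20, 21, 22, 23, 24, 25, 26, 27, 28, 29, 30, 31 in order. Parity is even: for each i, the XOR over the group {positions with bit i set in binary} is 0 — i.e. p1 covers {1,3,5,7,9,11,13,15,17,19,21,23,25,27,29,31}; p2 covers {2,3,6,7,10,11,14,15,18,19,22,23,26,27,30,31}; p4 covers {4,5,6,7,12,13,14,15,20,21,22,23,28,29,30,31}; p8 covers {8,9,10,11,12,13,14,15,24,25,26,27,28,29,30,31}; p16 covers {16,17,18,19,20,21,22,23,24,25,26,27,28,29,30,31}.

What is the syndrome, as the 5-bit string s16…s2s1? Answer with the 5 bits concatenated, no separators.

s1 (pos 1,3,5,7,9,11,13,15,17,19,21,23,25,27,29,31): 0⊕1⊕0⊕1⊕0⊕0⊕0⊕1⊕1⊕0⊕0⊕0⊕0⊕0⊕1⊕1 = 0
s2 (pos 2,3,6,7,10,11,14,15,18,19,22,23,26,27,30,31): 0⊕1⊕0⊕1⊕1⊕0⊕1⊕1⊕1⊕0⊕1⊕0⊕1⊕0⊕1⊕1 = 0
s4 (pos 4,5,6,7,12,13,14,15,20,21,22,23,28,29,30,31): 1⊕0⊕0⊕1⊕1⊕0⊕1⊕1⊕1⊕0⊕1⊕0⊕0⊕1⊕1⊕1 = 0
s8 (pos 8,9,10,11,12,13,14,15,24,25,26,27,28,29,30,31): 1⊕0⊕1⊕0⊕1⊕0⊕1⊕1⊕1⊕0⊕1⊕0⊕0⊕1⊕1⊕1 = 0
s16 (pos 16,17,18,19,20,21,22,23,24,25,26,27,28,29,30,31): 1⊕1⊕1⊕0⊕1⊕0⊕1⊕0⊕1⊕0⊕1⊕0⊕0⊕1⊕1⊕1 = 0
Syndrome s16…s1 = 00000 → no error.

00000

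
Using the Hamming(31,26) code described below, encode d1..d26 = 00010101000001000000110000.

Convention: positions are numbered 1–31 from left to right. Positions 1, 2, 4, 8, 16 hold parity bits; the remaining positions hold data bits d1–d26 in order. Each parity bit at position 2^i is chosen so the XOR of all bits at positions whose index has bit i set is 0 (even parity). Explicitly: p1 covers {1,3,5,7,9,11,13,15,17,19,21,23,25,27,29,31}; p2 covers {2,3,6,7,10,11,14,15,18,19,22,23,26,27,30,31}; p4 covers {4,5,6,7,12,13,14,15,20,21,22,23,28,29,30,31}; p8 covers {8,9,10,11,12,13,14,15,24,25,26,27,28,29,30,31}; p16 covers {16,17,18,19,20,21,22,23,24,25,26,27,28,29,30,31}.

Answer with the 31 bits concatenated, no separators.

Place data at non-parity positions: p1 p2 0 p4 0 0 1 p8 0 1 0 1 0 0 0 p16 0 0 1 0 0 0 0 0 0 1 1 0 0 0 0
p1 (pos 1,3,5,7,9,11,13,15,17,19,21,23,25,27,29,31): XOR of data positions = 0⊕0⊕1⊕0⊕0⊕0⊕0⊕0⊕1⊕0⊕0⊕0⊕1⊕0⊕0 = 1
p2 (pos 2,3,6,7,10,11,14,15,18,19,22,23,26,27,30,31): XOR of data positions = 0⊕0⊕1⊕1⊕0⊕0⊕0⊕0⊕1⊕0⊕0⊕1⊕1⊕0⊕0 = 1
p4 (pos 4,5,6,7,12,13,14,15,20,21,22,23,28,29,30,31): XOR of data positions = 0⊕0⊕1⊕1⊕0⊕0⊕0⊕0⊕0⊕0⊕0⊕0⊕0⊕0⊕0 = 0
p8 (pos 8,9,10,11,12,13,14,15,24,25,26,27,28,29,30,31): XOR of data positions = 0⊕1⊕0⊕1⊕0⊕0⊕0⊕0⊕0⊕1⊕1⊕0⊕0⊕0⊕0 = 0
p16 (pos 16,17,18,19,20,21,22,23,24,25,26,27,28,29,30,31): XOR of data positions = 0⊕0⊕1⊕0⊕0⊕0⊕0⊕0⊕0⊕1⊕1⊕0⊕0⊕0⊕0 = 1
Codeword: 1100001001010001001000000110000

1100001001010001001000000110000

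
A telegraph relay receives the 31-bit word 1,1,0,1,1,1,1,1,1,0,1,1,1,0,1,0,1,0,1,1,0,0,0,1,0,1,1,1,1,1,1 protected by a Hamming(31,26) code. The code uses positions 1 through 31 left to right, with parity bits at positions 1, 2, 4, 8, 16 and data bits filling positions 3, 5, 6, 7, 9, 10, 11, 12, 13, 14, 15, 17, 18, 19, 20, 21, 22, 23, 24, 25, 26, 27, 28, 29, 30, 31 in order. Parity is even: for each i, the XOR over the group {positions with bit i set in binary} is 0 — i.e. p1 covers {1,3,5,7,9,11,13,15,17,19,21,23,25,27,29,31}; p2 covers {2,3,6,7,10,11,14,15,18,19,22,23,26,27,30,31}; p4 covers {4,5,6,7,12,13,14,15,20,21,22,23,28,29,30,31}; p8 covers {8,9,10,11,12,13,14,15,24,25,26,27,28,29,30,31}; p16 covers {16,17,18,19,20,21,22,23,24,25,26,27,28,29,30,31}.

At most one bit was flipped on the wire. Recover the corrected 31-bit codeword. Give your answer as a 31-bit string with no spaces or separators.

1101111010111010101100010111111

s1 (pos 1,3,5,7,9,11,13,15,17,19,21,23,25,27,29,31): 1⊕0⊕1⊕1⊕1⊕1⊕1⊕1⊕1⊕1⊕0⊕0⊕0⊕1⊕1⊕1 = 0
s2 (pos 2,3,6,7,10,11,14,15,18,19,22,23,26,27,30,31): 1⊕0⊕1⊕1⊕0⊕1⊕0⊕1⊕0⊕1⊕0⊕0⊕1⊕1⊕1⊕1 = 0
s4 (pos 4,5,6,7,12,13,14,15,20,21,22,23,28,29,30,31): 1⊕1⊕1⊕1⊕1⊕1⊕0⊕1⊕1⊕0⊕0⊕0⊕1⊕1⊕1⊕1 = 0
s8 (pos 8,9,10,11,12,13,14,15,24,25,26,27,28,29,30,31): 1⊕1⊕0⊕1⊕1⊕1⊕0⊕1⊕1⊕0⊕1⊕1⊕1⊕1⊕1⊕1 = 1
s16 (pos 16,17,18,19,20,21,22,23,24,25,26,27,28,29,30,31): 0⊕1⊕0⊕1⊕1⊕0⊕0⊕0⊕1⊕0⊕1⊕1⊕1⊕1⊕1⊕1 = 0
Syndrome s16…s1 = 01000 → error at position 8.
Flip position 8: 1101111110111010101100010111111 → 1101111010111010101100010111111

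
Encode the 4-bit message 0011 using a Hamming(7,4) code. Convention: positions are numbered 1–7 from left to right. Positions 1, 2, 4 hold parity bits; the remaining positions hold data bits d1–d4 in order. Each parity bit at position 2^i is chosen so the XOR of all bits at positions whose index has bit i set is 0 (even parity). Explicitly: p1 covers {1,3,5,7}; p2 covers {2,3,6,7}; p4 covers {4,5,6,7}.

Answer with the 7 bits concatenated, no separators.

1000011

Place data at non-parity positions: p1 p2 0 p4 0 1 1
p1 (pos 1,3,5,7): XOR of data positions = 0⊕0⊕1 = 1
p2 (pos 2,3,6,7): XOR of data positions = 0⊕1⊕1 = 0
p4 (pos 4,5,6,7): XOR of data positions = 0⊕1⊕1 = 0
Codeword: 1000011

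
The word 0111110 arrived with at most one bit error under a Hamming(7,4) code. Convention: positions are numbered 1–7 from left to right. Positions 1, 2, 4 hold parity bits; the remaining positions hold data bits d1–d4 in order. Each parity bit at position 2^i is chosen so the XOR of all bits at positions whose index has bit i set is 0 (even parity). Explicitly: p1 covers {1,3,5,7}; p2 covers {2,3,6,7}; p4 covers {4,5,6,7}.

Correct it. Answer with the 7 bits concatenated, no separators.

s1 (pos 1,3,5,7): 0⊕1⊕1⊕0 = 0
s2 (pos 2,3,6,7): 1⊕1⊕1⊕0 = 1
s4 (pos 4,5,6,7): 1⊕1⊕1⊕0 = 1
Syndrome s4…s1 = 110 → error at position 6.
Flip position 6: 0111110 → 0111100

0111100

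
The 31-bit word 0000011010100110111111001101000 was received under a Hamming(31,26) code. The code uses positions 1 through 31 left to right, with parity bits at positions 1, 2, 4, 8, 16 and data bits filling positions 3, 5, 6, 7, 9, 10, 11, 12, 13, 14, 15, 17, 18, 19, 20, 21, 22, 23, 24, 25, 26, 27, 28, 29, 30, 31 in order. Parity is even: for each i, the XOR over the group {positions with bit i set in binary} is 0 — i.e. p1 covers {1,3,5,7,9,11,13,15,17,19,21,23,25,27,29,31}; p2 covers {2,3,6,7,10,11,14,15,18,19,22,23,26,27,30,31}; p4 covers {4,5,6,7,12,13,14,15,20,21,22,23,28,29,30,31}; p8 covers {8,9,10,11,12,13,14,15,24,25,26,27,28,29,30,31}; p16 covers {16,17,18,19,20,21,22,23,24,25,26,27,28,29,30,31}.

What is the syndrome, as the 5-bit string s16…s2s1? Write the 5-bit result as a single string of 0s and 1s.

s1 (pos 1,3,5,7,9,11,13,15,17,19,21,23,25,27,29,31): 0⊕0⊕0⊕1⊕1⊕1⊕0⊕1⊕1⊕1⊕1⊕0⊕1⊕0⊕0⊕0 = 0
s2 (pos 2,3,6,7,10,11,14,15,18,19,22,23,26,27,30,31): 0⊕0⊕1⊕1⊕0⊕1⊕1⊕1⊕1⊕1⊕1⊕0⊕1⊕0⊕0⊕0 = 1
s4 (pos 4,5,6,7,12,13,14,15,20,21,22,23,28,29,30,31): 0⊕0⊕1⊕1⊕0⊕0⊕1⊕1⊕1⊕1⊕1⊕0⊕1⊕0⊕0⊕0 = 0
s8 (pos 8,9,10,11,12,13,14,15,24,25,26,27,28,29,30,31): 0⊕1⊕0⊕1⊕0⊕0⊕1⊕1⊕0⊕1⊕1⊕0⊕1⊕0⊕0⊕0 = 1
s16 (pos 16,17,18,19,20,21,22,23,24,25,26,27,28,29,30,31): 0⊕1⊕1⊕1⊕1⊕1⊕1⊕0⊕0⊕1⊕1⊕0⊕1⊕0⊕0⊕0 = 1
Syndrome s16…s1 = 11010 → error at position 26.

11010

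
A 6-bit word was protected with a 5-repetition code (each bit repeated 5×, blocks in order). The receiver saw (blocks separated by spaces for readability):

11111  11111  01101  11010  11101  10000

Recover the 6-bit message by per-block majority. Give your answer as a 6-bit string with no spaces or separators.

Block 1 (11111): 5 ones → 1
Block 2 (11111): 5 ones → 1
Block 3 (01101): 3 ones → 1
Block 4 (11010): 3 ones → 1
Block 5 (11101): 4 ones → 1
Block 6 (10000): 1 one → 0

111110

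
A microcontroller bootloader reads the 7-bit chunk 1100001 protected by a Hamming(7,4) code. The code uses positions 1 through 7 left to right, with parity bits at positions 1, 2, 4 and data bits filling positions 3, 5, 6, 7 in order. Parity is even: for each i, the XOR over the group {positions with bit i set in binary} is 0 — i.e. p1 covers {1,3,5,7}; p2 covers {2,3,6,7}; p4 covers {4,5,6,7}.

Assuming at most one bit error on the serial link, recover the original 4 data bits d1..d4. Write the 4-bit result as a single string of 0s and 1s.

s1 (pos 1,3,5,7): 1⊕0⊕0⊕1 = 0
s2 (pos 2,3,6,7): 1⊕0⊕0⊕1 = 0
s4 (pos 4,5,6,7): 0⊕0⊕0⊕1 = 1
Syndrome s4…s1 = 100 → error at position 4.
Flip position 4: 1100001 → 1101001
Read data bits from positions 3,5,6,7: 0001

0001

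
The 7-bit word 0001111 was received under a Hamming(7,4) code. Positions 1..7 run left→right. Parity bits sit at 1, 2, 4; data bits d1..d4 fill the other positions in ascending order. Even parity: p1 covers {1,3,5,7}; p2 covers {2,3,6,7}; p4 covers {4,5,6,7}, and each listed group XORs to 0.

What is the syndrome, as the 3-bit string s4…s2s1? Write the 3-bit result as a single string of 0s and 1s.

000

s1 (pos 1,3,5,7): 0⊕0⊕1⊕1 = 0
s2 (pos 2,3,6,7): 0⊕0⊕1⊕1 = 0
s4 (pos 4,5,6,7): 1⊕1⊕1⊕1 = 0
Syndrome s4…s1 = 000 → no error.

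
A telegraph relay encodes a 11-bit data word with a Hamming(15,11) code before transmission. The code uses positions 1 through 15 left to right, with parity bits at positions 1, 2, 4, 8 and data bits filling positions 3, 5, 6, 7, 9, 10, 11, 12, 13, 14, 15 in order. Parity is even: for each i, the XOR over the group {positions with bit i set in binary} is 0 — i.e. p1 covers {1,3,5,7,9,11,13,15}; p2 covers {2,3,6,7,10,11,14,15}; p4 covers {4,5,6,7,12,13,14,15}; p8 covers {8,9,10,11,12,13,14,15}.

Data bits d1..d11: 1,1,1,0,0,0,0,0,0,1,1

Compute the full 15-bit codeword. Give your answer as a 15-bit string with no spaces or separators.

Place data at non-parity positions: p1 p2 1 p4 1 1 0 p8 0 0 0 0 0 1 1
p1 (pos 1,3,5,7,9,11,13,15): XOR of data positions = 1⊕1⊕0⊕0⊕0⊕0⊕1 = 1
p2 (pos 2,3,6,7,10,11,14,15): XOR of data positions = 1⊕1⊕0⊕0⊕0⊕1⊕1 = 0
p4 (pos 4,5,6,7,12,13,14,15): XOR of data positions = 1⊕1⊕0⊕0⊕0⊕1⊕1 = 0
p8 (pos 8,9,10,11,12,13,14,15): XOR of data positions = 0⊕0⊕0⊕0⊕0⊕1⊕1 = 0
Codeword: 101011000000011

101011000000011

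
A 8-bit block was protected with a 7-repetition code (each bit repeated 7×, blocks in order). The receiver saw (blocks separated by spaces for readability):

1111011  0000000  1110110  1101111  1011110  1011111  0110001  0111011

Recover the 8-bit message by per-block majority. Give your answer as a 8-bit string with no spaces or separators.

Block 1 (1111011): 6 ones → 1
Block 2 (0000000): 0 ones → 0
Block 3 (1110110): 5 ones → 1
Block 4 (1101111): 6 ones → 1
Block 5 (1011110): 5 ones → 1
Block 6 (1011111): 6 ones → 1
Block 7 (0110001): 3 ones → 0
Block 8 (0111011): 5 ones → 1

10111101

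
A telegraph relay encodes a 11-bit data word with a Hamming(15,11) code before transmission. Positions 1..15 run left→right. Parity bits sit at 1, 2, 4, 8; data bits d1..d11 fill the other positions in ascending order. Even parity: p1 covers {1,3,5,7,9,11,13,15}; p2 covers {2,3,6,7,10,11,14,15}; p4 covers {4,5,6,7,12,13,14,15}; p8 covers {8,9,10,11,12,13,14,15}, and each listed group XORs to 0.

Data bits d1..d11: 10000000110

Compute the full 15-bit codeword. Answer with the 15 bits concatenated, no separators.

001000000000110

Place data at non-parity positions: p1 p2 1 p4 0 0 0 p8 0 0 0 0 1 1 0
p1 (pos 1,3,5,7,9,11,13,15): XOR of data positions = 1⊕0⊕0⊕0⊕0⊕1⊕0 = 0
p2 (pos 2,3,6,7,10,11,14,15): XOR of data positions = 1⊕0⊕0⊕0⊕0⊕1⊕0 = 0
p4 (pos 4,5,6,7,12,13,14,15): XOR of data positions = 0⊕0⊕0⊕0⊕1⊕1⊕0 = 0
p8 (pos 8,9,10,11,12,13,14,15): XOR of data positions = 0⊕0⊕0⊕0⊕1⊕1⊕0 = 0
Codeword: 001000000000110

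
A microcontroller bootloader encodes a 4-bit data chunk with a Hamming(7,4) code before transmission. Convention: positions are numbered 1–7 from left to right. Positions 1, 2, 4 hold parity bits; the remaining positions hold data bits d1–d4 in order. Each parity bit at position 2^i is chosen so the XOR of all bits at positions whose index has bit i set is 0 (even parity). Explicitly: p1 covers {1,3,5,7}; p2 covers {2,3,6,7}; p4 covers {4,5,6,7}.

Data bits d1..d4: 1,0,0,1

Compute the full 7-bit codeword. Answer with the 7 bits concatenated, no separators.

Place data at non-parity positions: p1 p2 1 p4 0 0 1
p1 (pos 1,3,5,7): XOR of data positions = 1⊕0⊕1 = 0
p2 (pos 2,3,6,7): XOR of data positions = 1⊕0⊕1 = 0
p4 (pos 4,5,6,7): XOR of data positions = 0⊕0⊕1 = 1
Codeword: 0011001

0011001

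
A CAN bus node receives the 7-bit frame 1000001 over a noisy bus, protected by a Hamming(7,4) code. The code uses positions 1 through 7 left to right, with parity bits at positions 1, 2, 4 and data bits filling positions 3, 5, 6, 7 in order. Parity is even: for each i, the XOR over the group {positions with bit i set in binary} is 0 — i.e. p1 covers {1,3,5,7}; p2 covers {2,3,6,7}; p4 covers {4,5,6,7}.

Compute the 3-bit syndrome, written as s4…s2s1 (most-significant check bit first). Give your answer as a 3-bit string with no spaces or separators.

110

s1 (pos 1,3,5,7): 1⊕0⊕0⊕1 = 0
s2 (pos 2,3,6,7): 0⊕0⊕0⊕1 = 1
s4 (pos 4,5,6,7): 0⊕0⊕0⊕1 = 1
Syndrome s4…s1 = 110 → error at position 6.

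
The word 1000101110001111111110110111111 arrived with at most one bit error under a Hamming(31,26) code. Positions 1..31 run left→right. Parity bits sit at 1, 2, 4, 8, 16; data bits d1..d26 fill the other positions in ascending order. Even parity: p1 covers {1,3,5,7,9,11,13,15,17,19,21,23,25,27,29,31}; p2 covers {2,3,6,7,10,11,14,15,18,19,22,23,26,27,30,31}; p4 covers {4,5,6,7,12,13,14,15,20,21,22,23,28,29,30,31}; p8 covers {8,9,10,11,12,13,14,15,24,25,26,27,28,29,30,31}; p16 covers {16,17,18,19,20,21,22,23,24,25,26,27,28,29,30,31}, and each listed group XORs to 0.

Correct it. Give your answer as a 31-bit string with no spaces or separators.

s1 (pos 1,3,5,7,9,11,13,15,17,19,21,23,25,27,29,31): 1⊕0⊕1⊕1⊕1⊕0⊕1⊕1⊕1⊕1⊕1⊕1⊕0⊕1⊕1⊕1 = 1
s2 (pos 2,3,6,7,10,11,14,15,18,19,22,23,26,27,30,31): 0⊕0⊕0⊕1⊕0⊕0⊕1⊕1⊕1⊕1⊕0⊕1⊕1⊕1⊕1⊕1 = 0
s4 (pos 4,5,6,7,12,13,14,15,20,21,22,23,28,29,30,31): 0⊕1⊕0⊕1⊕0⊕1⊕1⊕1⊕1⊕1⊕0⊕1⊕1⊕1⊕1⊕1 = 0
s8 (pos 8,9,10,11,12,13,14,15,24,25,26,27,28,29,30,31): 1⊕1⊕0⊕0⊕0⊕1⊕1⊕1⊕1⊕0⊕1⊕1⊕1⊕1⊕1⊕1 = 0
s16 (pos 16,17,18,19,20,21,22,23,24,25,26,27,28,29,30,31): 1⊕1⊕1⊕1⊕1⊕1⊕0⊕1⊕1⊕0⊕1⊕1⊕1⊕1⊕1⊕1 = 0
Syndrome s16…s1 = 00001 → error at position 1.
Flip position 1: 1000101110001111111110110111111 → 0000101110001111111110110111111

0000101110001111111110110111111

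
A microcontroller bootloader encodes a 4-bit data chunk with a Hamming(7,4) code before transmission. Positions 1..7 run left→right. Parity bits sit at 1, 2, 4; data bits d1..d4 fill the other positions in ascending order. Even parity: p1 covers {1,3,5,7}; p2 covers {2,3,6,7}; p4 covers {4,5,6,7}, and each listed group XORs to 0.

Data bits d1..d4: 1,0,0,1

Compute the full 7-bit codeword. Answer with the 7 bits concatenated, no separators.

0011001

Place data at non-parity positions: p1 p2 1 p4 0 0 1
p1 (pos 1,3,5,7): XOR of data positions = 1⊕0⊕1 = 0
p2 (pos 2,3,6,7): XOR of data positions = 1⊕0⊕1 = 0
p4 (pos 4,5,6,7): XOR of data positions = 0⊕0⊕1 = 1
Codeword: 0011001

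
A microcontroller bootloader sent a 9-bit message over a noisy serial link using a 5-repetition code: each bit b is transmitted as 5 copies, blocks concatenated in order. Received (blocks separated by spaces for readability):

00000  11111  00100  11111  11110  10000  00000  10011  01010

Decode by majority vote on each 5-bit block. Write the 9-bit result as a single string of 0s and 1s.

010110010

Block 1 (00000): 0 ones → 0
Block 2 (11111): 5 ones → 1
Block 3 (00100): 1 one → 0
Block 4 (11111): 5 ones → 1
Block 5 (11110): 4 ones → 1
Block 6 (10000): 1 one → 0
Block 7 (00000): 0 ones → 0
Block 8 (10011): 3 ones → 1
Block 9 (01010): 2 ones → 0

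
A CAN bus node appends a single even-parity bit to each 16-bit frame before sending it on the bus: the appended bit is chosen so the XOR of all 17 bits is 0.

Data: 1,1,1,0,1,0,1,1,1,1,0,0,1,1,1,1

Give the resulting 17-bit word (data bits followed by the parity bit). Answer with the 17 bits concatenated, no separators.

XOR of the 16 data bits: 1⊕1⊕1⊕0⊕1⊕0⊕1⊕1⊕1⊕1⊕0⊕0⊕1⊕1⊕1⊕1 = 0
Parity bit = 0 (so all 17 bits XOR to 0).

11101011110011110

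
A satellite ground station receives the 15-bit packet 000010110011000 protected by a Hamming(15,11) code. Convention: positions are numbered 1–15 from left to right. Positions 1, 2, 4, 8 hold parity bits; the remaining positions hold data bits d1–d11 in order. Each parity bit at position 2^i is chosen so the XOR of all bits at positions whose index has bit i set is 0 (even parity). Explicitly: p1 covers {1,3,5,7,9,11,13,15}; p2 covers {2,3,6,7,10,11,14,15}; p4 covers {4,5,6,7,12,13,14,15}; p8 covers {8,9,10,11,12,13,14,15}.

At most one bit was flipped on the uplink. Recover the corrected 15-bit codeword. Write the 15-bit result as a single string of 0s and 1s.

s1 (pos 1,3,5,7,9,11,13,15): 0⊕0⊕1⊕1⊕0⊕1⊕0⊕0 = 1
s2 (pos 2,3,6,7,10,11,14,15): 0⊕0⊕0⊕1⊕0⊕1⊕0⊕0 = 0
s4 (pos 4,5,6,7,12,13,14,15): 0⊕1⊕0⊕1⊕1⊕0⊕0⊕0 = 1
s8 (pos 8,9,10,11,12,13,14,15): 1⊕0⊕0⊕1⊕1⊕0⊕0⊕0 = 1
Syndrome s8…s1 = 1101 → error at position 13.
Flip position 13: 000010110011000 → 000010110011100

000010110011100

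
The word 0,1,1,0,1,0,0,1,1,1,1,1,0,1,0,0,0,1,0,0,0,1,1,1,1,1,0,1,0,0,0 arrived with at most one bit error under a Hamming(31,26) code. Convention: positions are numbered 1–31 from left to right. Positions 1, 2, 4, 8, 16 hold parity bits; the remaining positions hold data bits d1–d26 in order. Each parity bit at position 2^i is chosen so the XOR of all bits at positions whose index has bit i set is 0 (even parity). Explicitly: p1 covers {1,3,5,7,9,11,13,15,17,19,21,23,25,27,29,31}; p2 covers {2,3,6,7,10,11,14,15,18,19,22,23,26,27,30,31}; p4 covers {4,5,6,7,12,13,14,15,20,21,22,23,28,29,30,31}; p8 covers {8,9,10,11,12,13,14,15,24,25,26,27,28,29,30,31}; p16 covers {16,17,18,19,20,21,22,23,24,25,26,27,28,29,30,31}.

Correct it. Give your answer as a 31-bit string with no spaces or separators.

0110100111110100000001111101000

s1 (pos 1,3,5,7,9,11,13,15,17,19,21,23,25,27,29,31): 0⊕1⊕1⊕0⊕1⊕1⊕0⊕0⊕0⊕0⊕0⊕1⊕1⊕0⊕0⊕0 = 0
s2 (pos 2,3,6,7,10,11,14,15,18,19,22,23,26,27,30,31): 1⊕1⊕0⊕0⊕1⊕1⊕1⊕0⊕1⊕0⊕1⊕1⊕1⊕0⊕0⊕0 = 1
s4 (pos 4,5,6,7,12,13,14,15,20,21,22,23,28,29,30,31): 0⊕1⊕0⊕0⊕1⊕0⊕1⊕0⊕0⊕0⊕1⊕1⊕1⊕0⊕0⊕0 = 0
s8 (pos 8,9,10,11,12,13,14,15,24,25,26,27,28,29,30,31): 1⊕1⊕1⊕1⊕1⊕0⊕1⊕0⊕1⊕1⊕1⊕0⊕1⊕0⊕0⊕0 = 0
s16 (pos 16,17,18,19,20,21,22,23,24,25,26,27,28,29,30,31): 0⊕0⊕1⊕0⊕0⊕0⊕1⊕1⊕1⊕1⊕1⊕0⊕1⊕0⊕0⊕0 = 1
Syndrome s16…s1 = 10010 → error at position 18.
Flip position 18: 0110100111110100010001111101000 → 0110100111110100000001111101000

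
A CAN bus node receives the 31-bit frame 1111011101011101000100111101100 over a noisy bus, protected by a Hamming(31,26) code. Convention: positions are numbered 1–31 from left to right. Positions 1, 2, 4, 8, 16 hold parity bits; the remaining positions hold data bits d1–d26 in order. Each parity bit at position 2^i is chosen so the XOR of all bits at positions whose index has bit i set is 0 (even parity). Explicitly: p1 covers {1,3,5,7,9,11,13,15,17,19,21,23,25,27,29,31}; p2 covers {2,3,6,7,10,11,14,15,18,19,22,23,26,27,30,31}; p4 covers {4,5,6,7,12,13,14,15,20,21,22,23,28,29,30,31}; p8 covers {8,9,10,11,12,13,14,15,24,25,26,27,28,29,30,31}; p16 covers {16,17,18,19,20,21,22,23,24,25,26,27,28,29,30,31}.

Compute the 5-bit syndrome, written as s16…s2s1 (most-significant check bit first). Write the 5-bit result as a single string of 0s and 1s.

00001

s1 (pos 1,3,5,7,9,11,13,15,17,19,21,23,25,27,29,31): 1⊕1⊕0⊕1⊕0⊕0⊕1⊕0⊕0⊕0⊕0⊕1⊕1⊕0⊕1⊕0 = 1
s2 (pos 2,3,6,7,10,11,14,15,18,19,22,23,26,27,30,31): 1⊕1⊕1⊕1⊕1⊕0⊕1⊕0⊕0⊕0⊕0⊕1⊕1⊕0⊕0⊕0 = 0
s4 (pos 4,5,6,7,12,13,14,15,20,21,22,23,28,29,30,31): 1⊕0⊕1⊕1⊕1⊕1⊕1⊕0⊕1⊕0⊕0⊕1⊕1⊕1⊕0⊕0 = 0
s8 (pos 8,9,10,11,12,13,14,15,24,25,26,27,28,29,30,31): 1⊕0⊕1⊕0⊕1⊕1⊕1⊕0⊕1⊕1⊕1⊕0⊕1⊕1⊕0⊕0 = 0
s16 (pos 16,17,18,19,20,21,22,23,24,25,26,27,28,29,30,31): 1⊕0⊕0⊕0⊕1⊕0⊕0⊕1⊕1⊕1⊕1⊕0⊕1⊕1⊕0⊕0 = 0
Syndrome s16…s1 = 00001 → error at position 1.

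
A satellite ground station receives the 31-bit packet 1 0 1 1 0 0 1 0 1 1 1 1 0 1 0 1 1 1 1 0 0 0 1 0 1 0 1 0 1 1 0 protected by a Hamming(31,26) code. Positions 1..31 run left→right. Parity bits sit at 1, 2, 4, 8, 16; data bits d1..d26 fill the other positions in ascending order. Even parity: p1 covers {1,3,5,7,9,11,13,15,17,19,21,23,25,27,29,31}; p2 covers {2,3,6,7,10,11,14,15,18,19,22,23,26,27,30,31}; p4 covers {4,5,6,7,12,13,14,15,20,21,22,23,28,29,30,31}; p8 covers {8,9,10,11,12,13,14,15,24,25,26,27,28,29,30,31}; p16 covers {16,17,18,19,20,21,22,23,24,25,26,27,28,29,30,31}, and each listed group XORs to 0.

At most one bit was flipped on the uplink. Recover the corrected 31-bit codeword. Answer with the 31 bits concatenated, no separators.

s1 (pos 1,3,5,7,9,11,13,15,17,19,21,23,25,27,29,31): 1⊕1⊕0⊕1⊕1⊕1⊕0⊕0⊕1⊕1⊕0⊕1⊕1⊕1⊕1⊕0 = 1
s2 (pos 2,3,6,7,10,11,14,15,18,19,22,23,26,27,30,31): 0⊕1⊕0⊕1⊕1⊕1⊕1⊕0⊕1⊕1⊕0⊕1⊕0⊕1⊕1⊕0 = 0
s4 (pos 4,5,6,7,12,13,14,15,20,21,22,23,28,29,30,31): 1⊕0⊕0⊕1⊕1⊕0⊕1⊕0⊕0⊕0⊕0⊕1⊕0⊕1⊕1⊕0 = 1
s8 (pos 8,9,10,11,12,13,14,15,24,25,26,27,28,29,30,31): 0⊕1⊕1⊕1⊕1⊕0⊕1⊕0⊕0⊕1⊕0⊕1⊕0⊕1⊕1⊕0 = 1
s16 (pos 16,17,18,19,20,21,22,23,24,25,26,27,28,29,30,31): 1⊕1⊕1⊕1⊕0⊕0⊕0⊕1⊕0⊕1⊕0⊕1⊕0⊕1⊕1⊕0 = 1
Syndrome s16…s1 = 11101 → error at position 29.
Flip position 29: 1011001011110101111000101010110 → 1011001011110101111000101010010

1011001011110101111000101010010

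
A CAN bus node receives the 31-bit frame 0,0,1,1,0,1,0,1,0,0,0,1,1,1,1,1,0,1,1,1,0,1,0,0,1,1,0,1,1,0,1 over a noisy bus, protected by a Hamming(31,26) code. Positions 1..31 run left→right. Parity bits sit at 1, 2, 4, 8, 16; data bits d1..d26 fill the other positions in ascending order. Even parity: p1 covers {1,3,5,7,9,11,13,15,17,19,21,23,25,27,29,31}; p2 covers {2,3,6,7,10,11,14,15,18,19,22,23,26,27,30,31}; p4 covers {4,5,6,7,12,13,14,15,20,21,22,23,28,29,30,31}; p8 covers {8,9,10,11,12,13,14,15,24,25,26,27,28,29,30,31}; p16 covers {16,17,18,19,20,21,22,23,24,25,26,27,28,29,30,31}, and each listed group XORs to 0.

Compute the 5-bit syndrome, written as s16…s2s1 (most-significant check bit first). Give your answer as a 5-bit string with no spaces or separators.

00111

s1 (pos 1,3,5,7,9,11,13,15,17,19,21,23,25,27,29,31): 0⊕1⊕0⊕0⊕0⊕0⊕1⊕1⊕0⊕1⊕0⊕0⊕1⊕0⊕1⊕1 = 1
s2 (pos 2,3,6,7,10,11,14,15,18,19,22,23,26,27,30,31): 0⊕1⊕1⊕0⊕0⊕0⊕1⊕1⊕1⊕1⊕1⊕0⊕1⊕0⊕0⊕1 = 1
s4 (pos 4,5,6,7,12,13,14,15,20,21,22,23,28,29,30,31): 1⊕0⊕1⊕0⊕1⊕1⊕1⊕1⊕1⊕0⊕1⊕0⊕1⊕1⊕0⊕1 = 1
s8 (pos 8,9,10,11,12,13,14,15,24,25,26,27,28,29,30,31): 1⊕0⊕0⊕0⊕1⊕1⊕1⊕1⊕0⊕1⊕1⊕0⊕1⊕1⊕0⊕1 = 0
s16 (pos 16,17,18,19,20,21,22,23,24,25,26,27,28,29,30,31): 1⊕0⊕1⊕1⊕1⊕0⊕1⊕0⊕0⊕1⊕1⊕0⊕1⊕1⊕0⊕1 = 0
Syndrome s16…s1 = 00111 → error at position 7.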